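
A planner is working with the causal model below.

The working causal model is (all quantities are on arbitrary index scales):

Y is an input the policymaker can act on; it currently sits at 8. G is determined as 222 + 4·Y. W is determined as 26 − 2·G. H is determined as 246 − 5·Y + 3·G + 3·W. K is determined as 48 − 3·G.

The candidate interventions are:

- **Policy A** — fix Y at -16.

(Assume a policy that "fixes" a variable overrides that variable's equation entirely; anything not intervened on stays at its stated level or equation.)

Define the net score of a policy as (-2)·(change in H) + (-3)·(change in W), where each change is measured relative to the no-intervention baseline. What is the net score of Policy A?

Baseline:
  Y = 8
  G = 222 + 4·8 = 254
  W = 26 − 2·254 = -482
  H = 246 − 5·8 + 3·254 + 3·(-482) = -478
Policy A (Y := -16):
  Y = -16
  G = 222 + 4·(-16) = 158
  W = 26 − 2·158 = -290
  H = 246 − 5·(-16) + 3·158 + 3·(-290) = -70
ΔH = -70 − (-478) = 408; ΔW = -290 − (-482) = 192
Score = (-2)·408 + (-3)·192 = -1392

-1392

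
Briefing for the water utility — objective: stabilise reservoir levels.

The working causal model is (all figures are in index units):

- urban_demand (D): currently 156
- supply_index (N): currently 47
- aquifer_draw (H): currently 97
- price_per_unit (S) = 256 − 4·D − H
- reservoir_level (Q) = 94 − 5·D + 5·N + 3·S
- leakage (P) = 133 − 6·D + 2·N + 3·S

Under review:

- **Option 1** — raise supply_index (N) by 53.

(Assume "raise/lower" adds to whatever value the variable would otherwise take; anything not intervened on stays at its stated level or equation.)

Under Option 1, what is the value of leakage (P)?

-1998

Option 1 (N + 53):
  D = 156
  N = 47 + 53 = 100
  H = 97
  S = 256 − 4·156 − 97 = -465
  P = 133 − 6·156 + 2·100 + 3·(-465) = -1998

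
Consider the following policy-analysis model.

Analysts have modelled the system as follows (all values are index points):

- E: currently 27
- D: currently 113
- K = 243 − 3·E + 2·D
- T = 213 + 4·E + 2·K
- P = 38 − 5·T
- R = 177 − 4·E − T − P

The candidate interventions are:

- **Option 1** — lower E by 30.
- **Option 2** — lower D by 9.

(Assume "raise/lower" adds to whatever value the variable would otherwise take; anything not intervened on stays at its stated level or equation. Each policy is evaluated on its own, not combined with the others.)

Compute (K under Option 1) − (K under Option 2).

108

Option 1 (E − 30):
  E = 27 − 30 = -3
  D = 113
  K = 243 − 3·(-3) + 2·113 = 478
Option 2 (D − 9):
  E = 27
  D = 113 − 9 = 104
  K = 243 − 3·27 + 2·104 = 370
K: 478 − 370 = 108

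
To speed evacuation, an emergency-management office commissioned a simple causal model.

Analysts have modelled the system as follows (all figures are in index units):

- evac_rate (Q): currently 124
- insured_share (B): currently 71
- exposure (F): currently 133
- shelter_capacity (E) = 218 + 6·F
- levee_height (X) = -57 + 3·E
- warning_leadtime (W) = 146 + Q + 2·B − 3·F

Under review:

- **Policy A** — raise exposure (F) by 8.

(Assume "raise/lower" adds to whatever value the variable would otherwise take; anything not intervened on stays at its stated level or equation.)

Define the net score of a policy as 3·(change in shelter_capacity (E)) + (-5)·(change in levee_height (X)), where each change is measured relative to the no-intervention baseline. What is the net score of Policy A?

-576

Baseline:
  F = 133
  E = 218 + 6·133 = 1016
  X = -57 + 3·1016 = 2991
Policy A (F + 8):
  F = 133 + 8 = 141
  E = 218 + 6·141 = 1064
  X = -57 + 3·1064 = 3135
ΔE = 1064 − 1016 = 48; ΔX = 3135 − 2991 = 144
Score = 3·48 + (-5)·144 = -576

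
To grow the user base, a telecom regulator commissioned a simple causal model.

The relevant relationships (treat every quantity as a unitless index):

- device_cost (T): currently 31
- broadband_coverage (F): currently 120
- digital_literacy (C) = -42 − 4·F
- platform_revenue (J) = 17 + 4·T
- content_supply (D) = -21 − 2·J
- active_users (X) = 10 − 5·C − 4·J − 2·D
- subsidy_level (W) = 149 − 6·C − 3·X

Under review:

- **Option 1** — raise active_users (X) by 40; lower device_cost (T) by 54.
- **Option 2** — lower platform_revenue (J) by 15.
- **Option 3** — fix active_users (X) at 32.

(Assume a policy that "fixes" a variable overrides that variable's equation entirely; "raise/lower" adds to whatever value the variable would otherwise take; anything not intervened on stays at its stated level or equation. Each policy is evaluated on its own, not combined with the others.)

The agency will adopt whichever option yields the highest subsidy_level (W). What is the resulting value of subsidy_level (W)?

3185

Option 1 (X + 40, T − 54):
  T = 31 − 54 = -23
  F = 120
  C = -42 − 4·120 = -522
  J = 17 + 4·(-23) = -75
  D = -21 − 2·(-75) = 129
  X = 10 − 5·(-522) − 4·(-75) − 2·129 (+40 from intervention) = 2702
  W = 149 − 6·(-522) − 3·2702 = -4825
Option 2 (J − 15):
  T = 31
  F = 120
  C = -42 − 4·120 = -522
  J = 17 + 4·31 (−15 from intervention) = 126
  D = -21 − 2·126 = -273
  X = 10 − 5·(-522) − 4·126 − 2·(-273) = 2662
  W = 149 − 6·(-522) − 3·2662 = -4705
Option 3 (X := 32):
  T = 31
  F = 120
  C = -42 − 4·120 = -522
  J = 17 + 4·31 = 141
  D = -21 − 2·141 = -303
  X = 32
  W = 149 − 6·(-522) − 3·32 = 3185
Comparing — Option 1: W=-4825, Option 2: W=-4705, Option 3: W=3185. Highest is 3185 (Option 3).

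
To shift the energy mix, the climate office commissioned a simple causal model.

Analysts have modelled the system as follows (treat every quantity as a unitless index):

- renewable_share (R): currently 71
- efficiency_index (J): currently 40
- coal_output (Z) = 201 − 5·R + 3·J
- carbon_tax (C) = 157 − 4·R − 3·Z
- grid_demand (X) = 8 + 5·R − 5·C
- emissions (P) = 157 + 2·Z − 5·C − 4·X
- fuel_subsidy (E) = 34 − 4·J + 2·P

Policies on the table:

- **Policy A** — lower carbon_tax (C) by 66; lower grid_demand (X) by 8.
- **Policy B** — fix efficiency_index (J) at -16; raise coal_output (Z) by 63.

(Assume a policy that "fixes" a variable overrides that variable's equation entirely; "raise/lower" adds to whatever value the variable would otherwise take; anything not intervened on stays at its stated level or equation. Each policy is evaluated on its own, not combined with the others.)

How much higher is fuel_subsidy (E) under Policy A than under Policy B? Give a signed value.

Policy A (C − 66, X − 8):
  R = 71
  J = 40
  Z = 201 − 5·71 + 3·40 = -34
  C = 157 − 4·71 − 3·(-34) (−66 from intervention) = -91
  X = 8 + 5·71 − 5·(-91) (−8 from intervention) = 810
  P = 157 + 2·(-34) − 5·(-91) − 4·810 = -2696
  E = 34 − 4·40 + 2·(-2696) = -5518
Policy B (J := -16, Z + 63):
  R = 71
  J = -16
  Z = 201 − 5·71 + 3·(-16) (+63 from intervention) = -139
  C = 157 − 4·71 − 3·(-139) = 290
  X = 8 + 5·71 − 5·290 = -1087
  P = 157 + 2·(-139) − 5·290 − 4·(-1087) = 2777
  E = 34 − 4·(-16) + 2·2777 = 5652
E: -5518 − 5652 = -11170

-11170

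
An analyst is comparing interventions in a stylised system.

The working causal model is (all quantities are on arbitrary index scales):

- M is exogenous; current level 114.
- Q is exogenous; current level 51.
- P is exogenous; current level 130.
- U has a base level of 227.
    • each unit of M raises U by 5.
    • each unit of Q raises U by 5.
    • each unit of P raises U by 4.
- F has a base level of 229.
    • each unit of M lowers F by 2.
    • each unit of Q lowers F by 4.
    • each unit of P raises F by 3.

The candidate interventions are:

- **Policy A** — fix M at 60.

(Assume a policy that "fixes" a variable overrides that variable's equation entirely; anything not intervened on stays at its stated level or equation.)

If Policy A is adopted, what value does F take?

295

Policy A (M := 60):
  M = 60
  Q = 51
  P = 130
  F = 229 − 2·60 − 4·51 + 3·130 = 295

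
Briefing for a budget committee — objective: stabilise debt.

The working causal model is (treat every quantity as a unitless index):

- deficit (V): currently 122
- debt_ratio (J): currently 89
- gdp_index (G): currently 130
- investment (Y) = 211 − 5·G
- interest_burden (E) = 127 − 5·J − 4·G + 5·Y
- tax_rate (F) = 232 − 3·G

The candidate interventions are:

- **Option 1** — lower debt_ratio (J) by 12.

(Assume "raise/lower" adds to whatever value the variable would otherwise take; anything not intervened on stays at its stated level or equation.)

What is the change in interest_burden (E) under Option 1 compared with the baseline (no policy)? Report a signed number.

60

Baseline:
  J = 89
  G = 130
  Y = 211 − 5·130 = -439
  E = 127 − 5·89 − 4·130 + 5·(-439) = -3033
Option 1 (J − 12):
  J = 89 − 12 = 77
  G = 130
  Y = 211 − 5·130 = -439
  E = 127 − 5·77 − 4·130 + 5·(-439) = -2973
Change in E: -2973 − (-3033) = 60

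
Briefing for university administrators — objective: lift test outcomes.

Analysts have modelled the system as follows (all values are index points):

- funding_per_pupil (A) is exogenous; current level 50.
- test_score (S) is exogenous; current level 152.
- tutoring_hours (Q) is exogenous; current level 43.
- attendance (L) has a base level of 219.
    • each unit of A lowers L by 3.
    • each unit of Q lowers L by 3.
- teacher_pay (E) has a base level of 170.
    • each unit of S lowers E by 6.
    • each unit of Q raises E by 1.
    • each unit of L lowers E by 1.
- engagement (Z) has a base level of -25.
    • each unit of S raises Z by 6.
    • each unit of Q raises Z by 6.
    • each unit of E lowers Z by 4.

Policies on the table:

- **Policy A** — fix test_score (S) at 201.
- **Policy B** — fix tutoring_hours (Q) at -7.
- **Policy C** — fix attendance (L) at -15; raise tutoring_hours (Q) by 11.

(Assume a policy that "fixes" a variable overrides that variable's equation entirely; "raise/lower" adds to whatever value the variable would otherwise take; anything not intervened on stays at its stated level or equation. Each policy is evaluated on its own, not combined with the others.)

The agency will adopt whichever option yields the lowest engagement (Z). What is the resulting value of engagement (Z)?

3903

Policy A (S := 201):
  A = 50
  S = 201
  Q = 43
  L = 219 − 3·50 − 3·43 = -60
  E = 170 − 6·201 + 43 − (-60) = -933
  Z = -25 + 6·201 + 6·43 − 4·(-933) = 5171
Policy B (Q := -7):
  A = 50
  S = 152
  Q = -7
  L = 219 − 3·50 − 3·(-7) = 90
  E = 170 − 6·152 + (-7) − 90 = -839
  Z = -25 + 6·152 + 6·(-7) − 4·(-839) = 4201
Policy C (L := -15, Q + 11):
  A = 50
  S = 152
  Q = 43 + 11 = 54
  L = -15
  E = 170 − 6·152 + 54 − (-15) = -673
  Z = -25 + 6·152 + 6·54 − 4·(-673) = 3903
Comparing — Policy A: Z=5171, Policy B: Z=4201, Policy C: Z=3903. Lowest is 3903 (Policy C).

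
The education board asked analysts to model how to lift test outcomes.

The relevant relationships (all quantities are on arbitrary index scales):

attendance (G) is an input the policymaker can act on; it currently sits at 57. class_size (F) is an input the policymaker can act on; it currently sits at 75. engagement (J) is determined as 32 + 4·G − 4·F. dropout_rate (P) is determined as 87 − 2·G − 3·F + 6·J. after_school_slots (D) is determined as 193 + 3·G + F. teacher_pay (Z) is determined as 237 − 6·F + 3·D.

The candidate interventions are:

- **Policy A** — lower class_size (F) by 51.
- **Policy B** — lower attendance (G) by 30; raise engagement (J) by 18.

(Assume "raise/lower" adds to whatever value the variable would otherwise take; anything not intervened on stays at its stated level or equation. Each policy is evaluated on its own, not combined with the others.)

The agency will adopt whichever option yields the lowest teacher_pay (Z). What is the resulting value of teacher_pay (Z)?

834

Policy A (F − 51):
  G = 57
  F = 75 − 51 = 24
  D = 193 + 3·57 + 24 = 388
  Z = 237 − 6·24 + 3·388 = 1257
Policy B (G − 30, J + 18):
  G = 57 − 30 = 27
  F = 75
  D = 193 + 3·27 + 75 = 349
  Z = 237 − 6·75 + 3·349 = 834
Comparing — Policy A: Z=1257, Policy B: Z=834. Lowest is 834 (Policy B).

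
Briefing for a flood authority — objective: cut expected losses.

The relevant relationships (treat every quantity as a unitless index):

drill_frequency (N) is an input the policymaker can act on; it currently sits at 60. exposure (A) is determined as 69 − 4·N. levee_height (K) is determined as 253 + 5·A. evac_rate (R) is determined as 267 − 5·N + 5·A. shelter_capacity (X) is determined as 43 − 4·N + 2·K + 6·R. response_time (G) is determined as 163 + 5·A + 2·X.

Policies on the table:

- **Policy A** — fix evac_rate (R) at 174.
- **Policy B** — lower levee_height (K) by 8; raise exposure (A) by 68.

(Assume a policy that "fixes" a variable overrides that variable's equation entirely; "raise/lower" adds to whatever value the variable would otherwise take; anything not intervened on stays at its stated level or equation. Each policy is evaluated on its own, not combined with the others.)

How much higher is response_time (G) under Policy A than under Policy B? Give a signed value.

Policy A (R := 174):
  N = 60
  A = 69 − 4·60 = -171
  K = 253 + 5·(-171) = -602
  R = 174
  X = 43 − 4·60 + 2·(-602) + 6·174 = -357
  G = 163 + 5·(-171) + 2·(-357) = -1406
Policy B (K − 8, A + 68):
  N = 60
  A = 69 − 4·60 (+68 from intervention) = -103
  K = 253 + 5·(-103) (−8 from intervention) = -270
  R = 267 − 5·60 + 5·(-103) = -548
  X = 43 − 4·60 + 2·(-270) + 6·(-548) = -4025
  G = 163 + 5·(-103) + 2·(-4025) = -8402
G: -1406 − (-8402) = 6996

6996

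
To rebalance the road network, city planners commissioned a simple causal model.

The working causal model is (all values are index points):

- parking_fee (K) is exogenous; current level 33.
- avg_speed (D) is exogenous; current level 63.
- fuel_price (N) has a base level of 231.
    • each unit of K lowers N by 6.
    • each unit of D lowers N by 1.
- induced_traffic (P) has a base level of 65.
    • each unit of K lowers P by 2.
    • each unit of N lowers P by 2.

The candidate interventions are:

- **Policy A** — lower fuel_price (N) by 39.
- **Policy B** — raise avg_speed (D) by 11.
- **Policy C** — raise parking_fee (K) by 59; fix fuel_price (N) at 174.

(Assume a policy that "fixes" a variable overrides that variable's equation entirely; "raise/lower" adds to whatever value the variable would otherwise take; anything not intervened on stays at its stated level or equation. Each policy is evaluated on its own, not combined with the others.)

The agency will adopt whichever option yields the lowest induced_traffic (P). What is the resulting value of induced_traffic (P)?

Policy A (N − 39):
  K = 33
  D = 63
  N = 231 − 6·33 − 63 (−39 from intervention) = -69
  P = 65 − 2·33 − 2·(-69) = 137
Policy B (D + 11):
  K = 33
  D = 63 + 11 = 74
  N = 231 − 6·33 − 74 = -41
  P = 65 − 2·33 − 2·(-41) = 81
Policy C (K + 59, N := 174):
  K = 33 + 59 = 92
  D = 63
  N = 174
  P = 65 − 2·92 − 2·174 = -467
Comparing — Policy A: P=137, Policy B: P=81, Policy C: P=-467. Lowest is -467 (Policy C).

-467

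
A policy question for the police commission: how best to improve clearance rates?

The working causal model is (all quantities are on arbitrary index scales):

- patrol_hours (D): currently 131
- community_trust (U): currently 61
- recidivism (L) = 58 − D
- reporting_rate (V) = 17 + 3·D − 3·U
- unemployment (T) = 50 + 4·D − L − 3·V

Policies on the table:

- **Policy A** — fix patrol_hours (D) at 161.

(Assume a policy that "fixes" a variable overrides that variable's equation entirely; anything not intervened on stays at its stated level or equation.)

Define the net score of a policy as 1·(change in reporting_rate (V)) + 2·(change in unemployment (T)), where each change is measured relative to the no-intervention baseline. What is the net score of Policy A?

-150

Baseline:
  D = 131
  U = 61
  L = 58 − 131 = -73
  V = 17 + 3·131 − 3·61 = 227
  T = 50 + 4·131 − (-73) − 3·227 = -34
Policy A (D := 161):
  D = 161
  U = 61
  L = 58 − 161 = -103
  V = 17 + 3·161 − 3·61 = 317
  T = 50 + 4·161 − (-103) − 3·317 = -154
ΔV = 317 − 227 = 90; ΔT = -154 − (-34) = -120
Score = 1·90 + 2·(-120) = -150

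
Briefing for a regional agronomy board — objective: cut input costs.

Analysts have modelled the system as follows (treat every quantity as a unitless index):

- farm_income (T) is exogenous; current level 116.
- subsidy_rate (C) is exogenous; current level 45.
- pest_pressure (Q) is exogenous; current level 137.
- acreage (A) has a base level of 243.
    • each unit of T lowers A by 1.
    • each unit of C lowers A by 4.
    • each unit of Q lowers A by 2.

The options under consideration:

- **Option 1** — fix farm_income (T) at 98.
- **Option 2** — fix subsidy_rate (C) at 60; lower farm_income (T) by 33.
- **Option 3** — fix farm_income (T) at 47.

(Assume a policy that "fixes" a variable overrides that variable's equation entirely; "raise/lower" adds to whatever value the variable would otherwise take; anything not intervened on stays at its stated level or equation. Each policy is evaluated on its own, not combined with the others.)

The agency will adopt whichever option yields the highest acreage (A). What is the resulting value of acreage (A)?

-258

Option 1 (T := 98):
  T = 98
  C = 45
  Q = 137
  A = 243 − 98 − 4·45 − 2·137 = -309
Option 2 (C := 60, T − 33):
  T = 116 − 33 = 83
  C = 60
  Q = 137
  A = 243 − 83 − 4·60 − 2·137 = -354
Option 3 (T := 47):
  T = 47
  C = 45
  Q = 137
  A = 243 − 47 − 4·45 − 2·137 = -258
Comparing — Option 1: A=-309, Option 2: A=-354, Option 3: A=-258. Highest is -258 (Option 3).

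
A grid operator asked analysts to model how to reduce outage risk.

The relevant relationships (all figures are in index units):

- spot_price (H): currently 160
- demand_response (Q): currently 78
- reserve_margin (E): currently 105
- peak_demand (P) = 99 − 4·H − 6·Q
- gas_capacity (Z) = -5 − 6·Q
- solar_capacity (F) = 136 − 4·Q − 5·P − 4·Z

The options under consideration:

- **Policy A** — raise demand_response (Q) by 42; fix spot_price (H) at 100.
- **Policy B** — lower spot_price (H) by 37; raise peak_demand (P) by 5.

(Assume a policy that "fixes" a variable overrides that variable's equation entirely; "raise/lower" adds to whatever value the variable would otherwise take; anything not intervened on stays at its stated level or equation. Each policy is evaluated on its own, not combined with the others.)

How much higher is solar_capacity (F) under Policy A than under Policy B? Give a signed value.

1665

Policy A (Q + 42, H := 100):
  H = 100
  Q = 78 + 42 = 120
  P = 99 − 4·100 − 6·120 = -1021
  Z = -5 − 6·120 = -725
  F = 136 − 4·120 − 5·(-1021) − 4·(-725) = 7661
Policy B (H − 37, P + 5):
  H = 160 − 37 = 123
  Q = 78
  P = 99 − 4·123 − 6·78 (+5 from intervention) = -856
  Z = -5 − 6·78 = -473
  F = 136 − 4·78 − 5·(-856) − 4·(-473) = 5996
F: 7661 − 5996 = 1665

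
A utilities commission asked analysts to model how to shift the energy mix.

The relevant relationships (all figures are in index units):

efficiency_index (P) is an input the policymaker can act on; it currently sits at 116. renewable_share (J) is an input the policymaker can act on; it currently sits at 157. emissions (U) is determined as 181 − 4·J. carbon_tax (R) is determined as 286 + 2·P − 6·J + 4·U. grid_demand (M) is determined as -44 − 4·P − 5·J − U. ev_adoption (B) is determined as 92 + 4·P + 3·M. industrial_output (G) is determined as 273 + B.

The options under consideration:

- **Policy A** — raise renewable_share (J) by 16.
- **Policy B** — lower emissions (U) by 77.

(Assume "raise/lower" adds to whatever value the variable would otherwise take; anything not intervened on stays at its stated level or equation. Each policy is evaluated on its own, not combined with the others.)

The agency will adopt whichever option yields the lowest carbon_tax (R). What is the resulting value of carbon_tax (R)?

-2564

Policy A (J + 16):
  P = 116
  J = 157 + 16 = 173
  U = 181 − 4·173 = -511
  R = 286 + 2·116 − 6·173 + 4·(-511) = -2564
Policy B (U − 77):
  P = 116
  J = 157
  U = 181 − 4·157 (−77 from intervention) = -524
  R = 286 + 2·116 − 6·157 + 4·(-524) = -2520
Comparing — Policy A: R=-2564, Policy B: R=-2520. Lowest is -2564 (Policy A).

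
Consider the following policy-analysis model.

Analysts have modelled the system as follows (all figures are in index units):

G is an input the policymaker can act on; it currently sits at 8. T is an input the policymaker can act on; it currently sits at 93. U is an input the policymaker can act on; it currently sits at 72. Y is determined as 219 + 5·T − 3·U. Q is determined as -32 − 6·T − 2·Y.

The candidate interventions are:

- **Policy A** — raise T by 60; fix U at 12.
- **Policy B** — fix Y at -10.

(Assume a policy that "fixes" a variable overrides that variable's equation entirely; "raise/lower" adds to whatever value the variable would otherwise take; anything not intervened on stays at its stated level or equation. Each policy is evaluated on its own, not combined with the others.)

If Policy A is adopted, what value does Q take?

-2846

Policy A (T + 60, U := 12):
  T = 93 + 60 = 153
  U = 12
  Y = 219 + 5·153 − 3·12 = 948
  Q = -32 − 6·153 − 2·948 = -2846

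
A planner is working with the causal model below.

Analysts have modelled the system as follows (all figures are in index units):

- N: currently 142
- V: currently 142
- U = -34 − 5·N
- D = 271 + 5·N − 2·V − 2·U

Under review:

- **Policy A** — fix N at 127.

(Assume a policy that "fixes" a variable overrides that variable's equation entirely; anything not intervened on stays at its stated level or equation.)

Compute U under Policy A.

-669

Policy A (N := 127):
  N = 127
  U = -34 − 5·127 = -669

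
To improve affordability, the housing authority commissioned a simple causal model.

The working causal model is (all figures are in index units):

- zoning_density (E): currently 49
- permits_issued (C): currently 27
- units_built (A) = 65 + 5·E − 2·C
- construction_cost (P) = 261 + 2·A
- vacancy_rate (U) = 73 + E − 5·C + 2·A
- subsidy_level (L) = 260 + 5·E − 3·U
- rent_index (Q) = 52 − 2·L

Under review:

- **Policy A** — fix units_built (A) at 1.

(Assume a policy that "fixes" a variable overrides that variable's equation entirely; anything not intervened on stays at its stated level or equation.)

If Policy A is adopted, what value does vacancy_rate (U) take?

-11

Policy A (A := 1):
  E = 49
  C = 27
  A = 1
  U = 73 + 49 − 5·27 + 2·1 = -11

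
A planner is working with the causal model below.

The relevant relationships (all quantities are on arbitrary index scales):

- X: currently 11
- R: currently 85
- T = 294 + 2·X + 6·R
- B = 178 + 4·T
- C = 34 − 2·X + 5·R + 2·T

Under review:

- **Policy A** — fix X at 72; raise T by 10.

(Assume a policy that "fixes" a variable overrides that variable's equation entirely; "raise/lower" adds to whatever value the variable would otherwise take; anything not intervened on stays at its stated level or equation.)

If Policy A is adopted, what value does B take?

4010

Policy A (X := 72, T + 10):
  X = 72
  R = 85
  T = 294 + 2·72 + 6·85 (+10 from intervention) = 958
  B = 178 + 4·958 = 4010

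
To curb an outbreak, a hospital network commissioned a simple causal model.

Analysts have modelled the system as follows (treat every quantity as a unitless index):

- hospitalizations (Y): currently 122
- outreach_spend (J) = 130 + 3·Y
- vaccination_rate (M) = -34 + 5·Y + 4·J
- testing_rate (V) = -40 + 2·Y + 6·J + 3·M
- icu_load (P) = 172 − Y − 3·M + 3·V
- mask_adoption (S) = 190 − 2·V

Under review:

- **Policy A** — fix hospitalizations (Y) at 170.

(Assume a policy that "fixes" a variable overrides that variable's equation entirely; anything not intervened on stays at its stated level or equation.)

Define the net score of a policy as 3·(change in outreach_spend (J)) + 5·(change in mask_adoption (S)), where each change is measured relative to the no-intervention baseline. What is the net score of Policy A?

-33648

Baseline:
  Y = 122
  J = 130 + 3·122 = 496
  M = -34 + 5·122 + 4·496 = 2560
  V = -40 + 2·122 + 6·496 + 3·2560 = 10860
  S = 190 − 2·10860 = -21530
Policy A (Y := 170):
  Y = 170
  J = 130 + 3·170 = 640
  M = -34 + 5·170 + 4·640 = 3376
  V = -40 + 2·170 + 6·640 + 3·3376 = 14268
  S = 190 − 2·14268 = -28346
ΔJ = 640 − 496 = 144; ΔS = -28346 − (-21530) = -6816
Score = 3·144 + 5·(-6816) = -33648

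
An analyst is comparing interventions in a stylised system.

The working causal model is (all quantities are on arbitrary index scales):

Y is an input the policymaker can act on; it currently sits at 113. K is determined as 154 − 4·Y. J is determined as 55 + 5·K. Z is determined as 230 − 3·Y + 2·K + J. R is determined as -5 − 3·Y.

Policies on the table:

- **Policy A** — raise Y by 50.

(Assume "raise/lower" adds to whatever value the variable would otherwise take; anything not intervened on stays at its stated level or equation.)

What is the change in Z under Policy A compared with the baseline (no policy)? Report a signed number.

-1550

Baseline:
  Y = 113
  K = 154 − 4·113 = -298
  J = 55 + 5·(-298) = -1435
  Z = 230 − 3·113 + 2·(-298) + (-1435) = -2140
Policy A (Y + 50):
  Y = 113 + 50 = 163
  K = 154 − 4·163 = -498
  J = 55 + 5·(-498) = -2435
  Z = 230 − 3·163 + 2·(-498) + (-2435) = -3690
Change in Z: -3690 − (-2140) = -1550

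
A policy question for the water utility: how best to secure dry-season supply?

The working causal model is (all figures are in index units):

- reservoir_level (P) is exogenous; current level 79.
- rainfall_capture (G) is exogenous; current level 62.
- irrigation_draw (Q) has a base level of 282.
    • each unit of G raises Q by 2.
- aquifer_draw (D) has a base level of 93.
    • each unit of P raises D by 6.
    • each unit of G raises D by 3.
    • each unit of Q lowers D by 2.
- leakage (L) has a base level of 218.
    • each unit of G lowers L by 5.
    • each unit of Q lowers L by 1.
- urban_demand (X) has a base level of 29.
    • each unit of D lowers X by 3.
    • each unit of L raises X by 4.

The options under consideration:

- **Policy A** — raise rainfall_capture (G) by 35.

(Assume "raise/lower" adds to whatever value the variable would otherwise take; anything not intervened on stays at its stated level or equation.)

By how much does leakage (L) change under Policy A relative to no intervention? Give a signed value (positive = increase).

Baseline:
  G = 62
  Q = 282 + 2·62 = 406
  L = 218 − 5·62 − 406 = -498
Policy A (G + 35):
  G = 62 + 35 = 97
  Q = 282 + 2·97 = 476
  L = 218 − 5·97 − 476 = -743
Change in L: -743 − (-498) = -245

-245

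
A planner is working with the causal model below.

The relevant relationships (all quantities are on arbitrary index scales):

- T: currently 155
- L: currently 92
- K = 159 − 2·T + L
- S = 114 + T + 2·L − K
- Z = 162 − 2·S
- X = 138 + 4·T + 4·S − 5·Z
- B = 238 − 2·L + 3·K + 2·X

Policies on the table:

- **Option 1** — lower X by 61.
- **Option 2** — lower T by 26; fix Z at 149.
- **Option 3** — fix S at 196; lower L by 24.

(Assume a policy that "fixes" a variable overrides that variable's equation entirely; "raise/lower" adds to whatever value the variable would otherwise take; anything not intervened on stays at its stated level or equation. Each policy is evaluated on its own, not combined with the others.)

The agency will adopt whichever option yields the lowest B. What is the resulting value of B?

3323

Option 1 (X − 61):
  T = 155
  L = 92
  K = 159 − 2·155 + 92 = -59
  S = 114 + 155 + 2·92 − (-59) = 512
  Z = 162 − 2·512 = -862
  X = 138 + 4·155 + 4·512 − 5·(-862) (−61 from intervention) = 7055
  B = 238 − 2·92 + 3·(-59) + 2·7055 = 13987
Option 2 (T − 26, Z := 149):
  T = 155 − 26 = 129
  L = 92
  K = 159 − 2·129 + 92 = -7
  S = 114 + 129 + 2·92 − (-7) = 434
  Z = 149
  X = 138 + 4·129 + 4·434 − 5·149 = 1645
  B = 238 − 2·92 + 3·(-7) + 2·1645 = 3323
Option 3 (S := 196, L − 24):
  T = 155
  L = 92 − 24 = 68
  K = 159 − 2·155 + 68 = -83
  S = 196
  Z = 162 − 2·196 = -230
  X = 138 + 4·155 + 4·196 − 5·(-230) = 2692
  B = 238 − 2·68 + 3·(-83) + 2·2692 = 5237
Comparing — Option 1: B=13987, Option 2: B=3323, Option 3: B=5237. Lowest is 3323 (Option 2).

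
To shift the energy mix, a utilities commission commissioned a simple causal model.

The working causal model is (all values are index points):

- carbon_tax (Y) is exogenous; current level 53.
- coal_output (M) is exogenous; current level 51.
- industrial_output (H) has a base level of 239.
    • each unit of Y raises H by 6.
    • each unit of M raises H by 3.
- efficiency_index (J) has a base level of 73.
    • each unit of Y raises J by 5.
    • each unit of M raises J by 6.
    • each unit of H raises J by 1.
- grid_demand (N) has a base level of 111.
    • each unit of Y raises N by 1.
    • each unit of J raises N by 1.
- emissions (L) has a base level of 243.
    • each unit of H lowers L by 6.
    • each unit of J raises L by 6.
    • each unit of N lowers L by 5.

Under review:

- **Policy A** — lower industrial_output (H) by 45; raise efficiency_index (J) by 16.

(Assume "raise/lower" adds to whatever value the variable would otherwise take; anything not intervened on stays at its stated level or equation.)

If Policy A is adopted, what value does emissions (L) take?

Policy A (H − 45, J + 16):
  Y = 53
  M = 51
  H = 239 + 6·53 + 3·51 (−45 from intervention) = 665
  J = 73 + 5·53 + 6·51 + 665 (+16 from intervention) = 1325
  N = 111 + 53 + 1325 = 1489
  L = 243 − 6·665 + 6·1325 − 5·1489 = -3242

-3242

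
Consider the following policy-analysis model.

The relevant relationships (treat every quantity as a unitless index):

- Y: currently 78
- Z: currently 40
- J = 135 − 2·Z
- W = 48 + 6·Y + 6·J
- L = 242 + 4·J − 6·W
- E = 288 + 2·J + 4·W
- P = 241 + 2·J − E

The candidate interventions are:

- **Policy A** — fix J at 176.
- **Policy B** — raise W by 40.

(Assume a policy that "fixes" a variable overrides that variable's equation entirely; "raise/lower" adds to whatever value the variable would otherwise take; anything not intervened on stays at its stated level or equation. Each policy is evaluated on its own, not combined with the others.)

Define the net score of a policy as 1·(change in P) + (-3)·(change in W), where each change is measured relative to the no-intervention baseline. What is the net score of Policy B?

Baseline:
  Y = 78
  Z = 40
  J = 135 − 2·40 = 55
  W = 48 + 6·78 + 6·55 = 846
  E = 288 + 2·55 + 4·846 = 3782
  P = 241 + 2·55 − 3782 = -3431
Policy B (W + 40):
  Y = 78
  Z = 40
  J = 135 − 2·40 = 55
  W = 48 + 6·78 + 6·55 (+40 from intervention) = 886
  E = 288 + 2·55 + 4·886 = 3942
  P = 241 + 2·55 − 3942 = -3591
ΔP = -3591 − (-3431) = -160; ΔW = 886 − 846 = 40
Score = 1·(-160) + (-3)·40 = -280

-280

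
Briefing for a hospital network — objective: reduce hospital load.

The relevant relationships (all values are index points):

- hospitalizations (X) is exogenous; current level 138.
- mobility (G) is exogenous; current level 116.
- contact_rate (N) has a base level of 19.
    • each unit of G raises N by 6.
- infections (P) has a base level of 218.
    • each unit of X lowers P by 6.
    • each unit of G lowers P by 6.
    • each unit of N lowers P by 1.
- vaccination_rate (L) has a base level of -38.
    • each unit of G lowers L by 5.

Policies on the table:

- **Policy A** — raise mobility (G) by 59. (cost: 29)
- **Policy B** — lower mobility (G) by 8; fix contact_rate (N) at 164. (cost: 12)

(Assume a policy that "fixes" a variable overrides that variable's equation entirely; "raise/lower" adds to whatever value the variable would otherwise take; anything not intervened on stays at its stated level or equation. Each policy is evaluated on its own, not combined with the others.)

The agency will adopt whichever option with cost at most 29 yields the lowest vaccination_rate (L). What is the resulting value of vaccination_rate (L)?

-913

Policy A (G + 59):
  G = 116 + 59 = 175
  L = -38 − 5·175 = -913
Policy B (G − 8, N := 164):
  G = 116 − 8 = 108
  L = -38 − 5·108 = -578
Comparing — Policy A: L=-913, Policy B: L=-578. Lowest is -913 (Policy A).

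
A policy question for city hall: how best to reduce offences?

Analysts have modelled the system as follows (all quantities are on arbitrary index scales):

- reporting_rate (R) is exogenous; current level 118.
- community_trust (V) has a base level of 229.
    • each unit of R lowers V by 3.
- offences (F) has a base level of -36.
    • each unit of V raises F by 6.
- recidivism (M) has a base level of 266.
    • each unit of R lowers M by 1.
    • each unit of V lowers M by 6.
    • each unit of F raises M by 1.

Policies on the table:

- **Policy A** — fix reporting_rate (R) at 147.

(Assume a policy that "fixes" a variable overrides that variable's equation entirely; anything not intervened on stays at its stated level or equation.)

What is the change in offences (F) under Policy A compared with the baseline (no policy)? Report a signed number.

Baseline:
  R = 118
  V = 229 − 3·118 = -125
  F = -36 + 6·(-125) = -786
Policy A (R := 147):
  R = 147
  V = 229 − 3·147 = -212
  F = -36 + 6·(-212) = -1308
Change in F: -1308 − (-786) = -522

-522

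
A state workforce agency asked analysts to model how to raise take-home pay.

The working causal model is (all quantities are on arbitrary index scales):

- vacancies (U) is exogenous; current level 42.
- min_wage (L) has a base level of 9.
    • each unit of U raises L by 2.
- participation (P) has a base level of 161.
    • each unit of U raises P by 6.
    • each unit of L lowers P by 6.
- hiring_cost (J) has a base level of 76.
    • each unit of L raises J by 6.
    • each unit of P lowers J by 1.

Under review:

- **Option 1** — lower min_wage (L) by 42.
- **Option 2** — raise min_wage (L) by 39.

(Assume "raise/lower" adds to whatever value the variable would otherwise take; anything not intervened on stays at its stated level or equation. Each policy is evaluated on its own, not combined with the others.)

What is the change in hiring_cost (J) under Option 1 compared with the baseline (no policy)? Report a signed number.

-504

Baseline:
  U = 42
  L = 9 + 2·42 = 93
  P = 161 + 6·42 − 6·93 = -145
  J = 76 + 6·93 − (-145) = 779
Option 1 (L − 42):
  U = 42
  L = 9 + 2·42 (−42 from intervention) = 51
  P = 161 + 6·42 − 6·51 = 107
  J = 76 + 6·51 − 107 = 275
Change in J: 275 − 779 = -504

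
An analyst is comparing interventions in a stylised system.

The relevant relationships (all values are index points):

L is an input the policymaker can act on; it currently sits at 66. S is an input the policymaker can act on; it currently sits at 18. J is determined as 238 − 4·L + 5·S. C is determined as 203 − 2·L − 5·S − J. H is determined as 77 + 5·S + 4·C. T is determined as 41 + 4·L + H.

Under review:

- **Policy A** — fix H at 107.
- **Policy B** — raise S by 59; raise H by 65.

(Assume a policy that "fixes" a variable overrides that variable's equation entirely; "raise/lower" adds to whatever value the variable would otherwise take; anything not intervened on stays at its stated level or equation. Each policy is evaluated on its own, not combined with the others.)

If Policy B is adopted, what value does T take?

Policy B (S + 59, H + 65):
  L = 66
  S = 18 + 59 = 77
  J = 238 − 4·66 + 5·77 = 359
  C = 203 − 2·66 − 5·77 − 359 = -673
  H = 77 + 5·77 + 4·(-673) (+65 from intervention) = -2165
  T = 41 + 4·66 + (-2165) = -1860

-1860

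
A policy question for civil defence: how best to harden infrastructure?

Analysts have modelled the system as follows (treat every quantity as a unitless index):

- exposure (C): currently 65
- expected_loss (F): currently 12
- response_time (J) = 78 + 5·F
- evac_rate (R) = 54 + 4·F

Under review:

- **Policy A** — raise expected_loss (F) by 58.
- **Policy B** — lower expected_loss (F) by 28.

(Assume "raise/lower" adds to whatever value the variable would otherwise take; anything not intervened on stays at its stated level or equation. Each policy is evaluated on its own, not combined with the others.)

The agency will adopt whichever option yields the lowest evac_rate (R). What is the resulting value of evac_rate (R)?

Policy A (F + 58):
  F = 12 + 58 = 70
  R = 54 + 4·70 = 334
Policy B (F − 28):
  F = 12 − 28 = -16
  R = 54 + 4·(-16) = -10
Comparing — Policy A: R=334, Policy B: R=-10. Lowest is -10 (Policy B).

-10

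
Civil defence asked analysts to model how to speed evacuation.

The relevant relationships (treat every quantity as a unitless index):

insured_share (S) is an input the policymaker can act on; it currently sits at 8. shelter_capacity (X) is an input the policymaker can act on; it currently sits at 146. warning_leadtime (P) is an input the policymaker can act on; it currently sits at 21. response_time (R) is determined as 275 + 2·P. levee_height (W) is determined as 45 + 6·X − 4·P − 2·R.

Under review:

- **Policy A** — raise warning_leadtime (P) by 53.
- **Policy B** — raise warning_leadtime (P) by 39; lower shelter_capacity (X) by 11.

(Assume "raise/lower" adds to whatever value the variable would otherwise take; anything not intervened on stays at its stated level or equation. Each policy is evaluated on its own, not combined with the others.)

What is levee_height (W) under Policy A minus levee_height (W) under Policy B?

Policy A (P + 53):
  X = 146
  P = 21 + 53 = 74
  R = 275 + 2·74 = 423
  W = 45 + 6·146 − 4·74 − 2·423 = -221
Policy B (P + 39, X − 11):
  X = 146 − 11 = 135
  P = 21 + 39 = 60
  R = 275 + 2·60 = 395
  W = 45 + 6·135 − 4·60 − 2·395 = -175
W: -221 − (-175) = -46

-46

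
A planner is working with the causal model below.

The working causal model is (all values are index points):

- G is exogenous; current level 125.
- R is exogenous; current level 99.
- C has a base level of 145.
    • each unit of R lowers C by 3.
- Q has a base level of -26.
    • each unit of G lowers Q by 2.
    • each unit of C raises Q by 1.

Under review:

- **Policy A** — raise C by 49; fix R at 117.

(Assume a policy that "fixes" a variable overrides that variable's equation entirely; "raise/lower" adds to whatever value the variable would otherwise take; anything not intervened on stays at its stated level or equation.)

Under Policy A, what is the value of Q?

Policy A (C + 49, R := 117):
  G = 125
  R = 117
  C = 145 − 3·117 (+49 from intervention) = -157
  Q = -26 − 2·125 + (-157) = -433

-433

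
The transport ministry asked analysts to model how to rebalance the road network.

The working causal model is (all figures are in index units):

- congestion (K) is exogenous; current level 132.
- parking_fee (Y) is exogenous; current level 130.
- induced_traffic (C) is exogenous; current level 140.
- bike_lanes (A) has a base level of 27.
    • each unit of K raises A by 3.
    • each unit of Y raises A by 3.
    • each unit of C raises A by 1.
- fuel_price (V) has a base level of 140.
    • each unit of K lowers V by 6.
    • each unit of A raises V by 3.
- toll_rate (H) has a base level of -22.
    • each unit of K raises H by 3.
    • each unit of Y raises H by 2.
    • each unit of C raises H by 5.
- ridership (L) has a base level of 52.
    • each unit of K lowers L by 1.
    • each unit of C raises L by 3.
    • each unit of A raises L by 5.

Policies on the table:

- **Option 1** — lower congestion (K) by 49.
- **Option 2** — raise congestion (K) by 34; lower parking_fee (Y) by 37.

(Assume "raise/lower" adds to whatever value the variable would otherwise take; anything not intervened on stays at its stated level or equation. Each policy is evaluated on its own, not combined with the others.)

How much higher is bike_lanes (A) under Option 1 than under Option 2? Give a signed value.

Option 1 (K − 49):
  K = 132 − 49 = 83
  Y = 130
  C = 140
  A = 27 + 3·83 + 3·130 + 140 = 806
Option 2 (K + 34, Y − 37):
  K = 132 + 34 = 166
  Y = 130 − 37 = 93
  C = 140
  A = 27 + 3·166 + 3·93 + 140 = 944
A: 806 − 944 = -138

-138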